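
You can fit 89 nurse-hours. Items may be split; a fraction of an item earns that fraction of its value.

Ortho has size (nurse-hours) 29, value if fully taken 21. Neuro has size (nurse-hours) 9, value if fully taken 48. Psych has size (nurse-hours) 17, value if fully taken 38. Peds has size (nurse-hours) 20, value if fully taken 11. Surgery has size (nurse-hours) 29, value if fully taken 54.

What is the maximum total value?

163.75

Rank by value-to-size ratio: Neuro 48/9≈5.33, Psych 38/17≈2.24, Surgery 54/29≈1.86, Ortho 21/29≈0.724, Peds 11/20≈0.55.
All 9 nurse-hours of Neuro fit (value 48) — 80 remain.
Psych: take in full, 17 nurse-hours for value 38 — 63 left.
Take all of Surgery (29 nurse-hours, value 54) — 34 nurse-hours left.
All 29 nurse-hours of Ortho fit (value 21) — 5 remain.
Only 5 nurse-hours remain; take 5/20 of Peds for value 11×5/20 = 2.75.
Total value = 163.75.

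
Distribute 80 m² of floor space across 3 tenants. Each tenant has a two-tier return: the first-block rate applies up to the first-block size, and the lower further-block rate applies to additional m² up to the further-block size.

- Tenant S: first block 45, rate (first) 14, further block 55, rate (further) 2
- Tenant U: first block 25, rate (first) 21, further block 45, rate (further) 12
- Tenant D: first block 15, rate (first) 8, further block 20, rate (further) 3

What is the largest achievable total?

1275

Treat each block as its own option and order by rate: Tenant U/tier1 21 > Tenant S/tier1 14 > Tenant U/tier2 12 > Tenant D/tier1 8 > Tenant D/tier2 3 > Tenant S/tier2 2.
Fill Tenant U tier1 block (25 at 21) ; 55 left.
Fill Tenant S tier1 block (45 at 14) ; 10 left.
10 remain; put them into Tenant U tier2 at 12.
Total = 21×25 + 14×45 + 12×10 = 1275.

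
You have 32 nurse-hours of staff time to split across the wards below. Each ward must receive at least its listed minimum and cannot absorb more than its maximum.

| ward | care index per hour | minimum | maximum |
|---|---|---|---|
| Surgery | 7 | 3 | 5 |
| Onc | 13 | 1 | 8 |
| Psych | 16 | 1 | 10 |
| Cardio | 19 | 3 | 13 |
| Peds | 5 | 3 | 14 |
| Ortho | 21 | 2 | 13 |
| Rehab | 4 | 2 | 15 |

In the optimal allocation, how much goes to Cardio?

Meeting every minimum uses 3+1+1+3+3+2+2 = 15 nurse-hours, leaving 17.
Rank by care index per hour: Ortho 21 > Cardio 19 > Psych 16 > Onc 13 > Surgery 7 > Peds 5 > Rehab 4.
Give Ortho 11 more to hit its cap of 13 ; 6 left.
Cardio: +6 (room for 10) → 9. Pool exhausted.

9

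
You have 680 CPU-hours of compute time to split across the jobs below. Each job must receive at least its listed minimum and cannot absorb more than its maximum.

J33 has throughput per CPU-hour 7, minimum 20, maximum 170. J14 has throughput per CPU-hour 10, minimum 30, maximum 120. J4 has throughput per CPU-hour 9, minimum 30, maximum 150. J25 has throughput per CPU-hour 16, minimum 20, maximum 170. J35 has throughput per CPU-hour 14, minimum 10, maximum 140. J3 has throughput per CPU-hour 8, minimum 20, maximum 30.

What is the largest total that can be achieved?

Meeting every minimum uses 20+30+30+20+10+20 = 130 CPU-hours, leaving 550.
Highest throughput per CPU-hour first: J25 16 > J35 14 > J14 10 > J4 9 > J3 8 > J33 7.
J25 takes 150 more to reach its cap of 170 — 400 left.
J35: +130 to 140 (cap) — 270 left.
J14 takes 90 more to reach its cap of 120 — 180 left.
J4 takes 120 more to reach its cap of 150 — 60 left.
Give J3 10 more to hit its cap of 30 — 50 left.
Only 50 left; J33 takes them to reach 70.
Total = 7×70 + 10×120 + 9×150 + 16×170 + 14×140 + 8×30 = 7960.

7960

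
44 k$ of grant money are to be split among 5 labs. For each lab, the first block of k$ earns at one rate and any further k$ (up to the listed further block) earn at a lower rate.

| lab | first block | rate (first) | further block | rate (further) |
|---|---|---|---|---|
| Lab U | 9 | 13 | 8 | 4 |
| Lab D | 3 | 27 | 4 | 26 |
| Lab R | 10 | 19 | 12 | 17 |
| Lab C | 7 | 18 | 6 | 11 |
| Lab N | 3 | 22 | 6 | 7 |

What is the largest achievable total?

836

Order all 10 blocks by rate: Lab D/tier1 27 > Lab D/tier2 26 > Lab N/tier1 22 > Lab R/tier1 19 > Lab C/tier1 18 > Lab R/tier2 17 > Lab U/tier1 13 > Lab C/tier2 11 > Lab N/tier2 7 > Lab U/tier2 4.
Lab D/tier1 (27): +3 — 41 left.
Lab D/tier2 (26): +4 — 37 left.
Fill Lab N tier1 block (3 at 22) — 34 left.
Lab R/tier1 (19): +10 — 24 left.
Fill Lab C tier1 block (7 at 18) — 17 left.
Lab R/tier2 (17): +12 — 5 left.
Lab U tier1 at 13: only 5 left, fill 5.
Total = 27×3 + 26×4 + 22×3 + 19×10 + 18×7 + 17×12 + 13×5 = 836.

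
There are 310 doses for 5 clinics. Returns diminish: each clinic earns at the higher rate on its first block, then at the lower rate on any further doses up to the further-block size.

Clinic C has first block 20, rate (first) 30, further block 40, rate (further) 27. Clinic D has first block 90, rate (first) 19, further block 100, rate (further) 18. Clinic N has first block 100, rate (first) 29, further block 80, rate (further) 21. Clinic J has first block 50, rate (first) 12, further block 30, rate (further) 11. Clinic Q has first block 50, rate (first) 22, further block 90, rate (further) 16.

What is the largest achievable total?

Treat each block as its own option and order by rate: Clinic C/T1 30 > Clinic N/T1 29 > Clinic C/T2 27 > Clinic Q/T1 22 > Clinic N/T2 21 > Clinic D/T1 19 > Clinic D/T2 18 > Clinic Q/T2 16 > Clinic J/T1 12 > Clinic J/T2 11.
Clinic C T1 at 30: fill all 20 — 290 left.
Fill Clinic N T1 block (100 at 29) — 190 left.
Clinic C/T2 (27): +40 — 150 left.
Fill Clinic Q T1 block (50 at 22) — 100 left.
Clinic N T2 at 21: fill all 80 — 20 left.
Clinic D T1 at 19: only 20 left, fill 20.
Total = 30×20 + 29×100 + 27×40 + 22×50 + 21×80 + 19×20 = 7740.

7740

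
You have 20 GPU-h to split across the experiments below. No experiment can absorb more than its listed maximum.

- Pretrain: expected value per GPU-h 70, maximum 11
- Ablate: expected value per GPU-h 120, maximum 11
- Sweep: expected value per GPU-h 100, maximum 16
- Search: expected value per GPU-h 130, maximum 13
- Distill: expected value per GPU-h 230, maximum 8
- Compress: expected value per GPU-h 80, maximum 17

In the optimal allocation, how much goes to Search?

12

Rank by expected value per GPU-h: Distill 230 > Search 130 > Ablate 120 > Sweep 100 > Compress 80 > Pretrain 70.
Distill: +8 to 8 (cap) → 12 left.
Only 12 left; Search takes them to reach 12.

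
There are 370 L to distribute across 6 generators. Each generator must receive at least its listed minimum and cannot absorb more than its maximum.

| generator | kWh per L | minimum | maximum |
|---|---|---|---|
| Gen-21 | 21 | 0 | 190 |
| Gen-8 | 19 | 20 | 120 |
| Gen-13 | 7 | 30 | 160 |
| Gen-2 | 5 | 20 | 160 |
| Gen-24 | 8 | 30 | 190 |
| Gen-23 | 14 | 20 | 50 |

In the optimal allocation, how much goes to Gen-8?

Meeting every minimum uses 0+20+30+20+30+20 = 120 L, leaving 250.
Order the generators by kWh per L: Gen-21 21 > Gen-8 19 > Gen-23 14 > Gen-24 8 > Gen-13 7 > Gen-2 5.
Gen-21: +190 to 190 (cap) → 60 left.
Gen-8 has room for 100 more but only 60 remain, so it gets 80.

80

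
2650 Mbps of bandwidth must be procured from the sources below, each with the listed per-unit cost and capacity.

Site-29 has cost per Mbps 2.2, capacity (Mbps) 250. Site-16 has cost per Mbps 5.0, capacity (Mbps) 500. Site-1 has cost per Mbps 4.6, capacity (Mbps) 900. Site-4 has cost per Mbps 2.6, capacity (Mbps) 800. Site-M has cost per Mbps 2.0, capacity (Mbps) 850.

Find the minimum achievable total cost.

7780

Cheapest first:
Site-M (2.0): use full 850 ; 1800 Mbps to go.
Site-29 at 2.2: take all 250 Mbps ; 1550 still needed.
Site-4 at 2.6: take all 800 Mbps ; 750 still needed.
Site-1 at 4.6: take 750 of its 900 ; requirement met.
Site-16: unused.
Cost = 850×2.0 + 250×2.2 + 800×2.6 + 750×4.6 = 7780.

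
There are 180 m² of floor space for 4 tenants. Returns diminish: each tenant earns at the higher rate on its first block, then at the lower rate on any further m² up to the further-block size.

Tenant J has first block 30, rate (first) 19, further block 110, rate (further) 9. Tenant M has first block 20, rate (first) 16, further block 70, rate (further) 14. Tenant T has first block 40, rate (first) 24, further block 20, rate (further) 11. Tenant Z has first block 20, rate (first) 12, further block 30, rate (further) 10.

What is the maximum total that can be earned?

3070

Treat each block as its own option and order by rate: Tenant T/T1 24 > Tenant J/T1 19 > Tenant M/T1 16 > Tenant M/T2 14 > Tenant Z/T1 12 > Tenant T/T2 11 > Tenant Z/T2 10 > Tenant J/T2 9.
Fill Tenant T T1 block (40 at 24) ; 140 left.
Tenant J/T1 (19): +30 ; 110 left.
Fill Tenant M T1 block (20 at 16) ; 90 left.
Fill Tenant M T2 block (70 at 14) ; 20 left.
Tenant Z T1 at 12: fill all 20 ; 0 left.
Total = 24×40 + 19×30 + 16×20 + 14×70 + 12×20 = 3070.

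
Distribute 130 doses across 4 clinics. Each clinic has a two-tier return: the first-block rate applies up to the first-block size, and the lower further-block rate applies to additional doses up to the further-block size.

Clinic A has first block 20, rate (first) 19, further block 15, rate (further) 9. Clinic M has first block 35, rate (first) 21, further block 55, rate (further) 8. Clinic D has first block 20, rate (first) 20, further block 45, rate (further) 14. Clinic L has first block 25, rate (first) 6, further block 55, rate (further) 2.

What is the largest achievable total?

Treat each block as its own option and order by rate: Clinic M/first 21 > Clinic D/first 20 > Clinic A/first 19 > Clinic D/second 14 > Clinic A/second 9 > Clinic M/second 8 > Clinic L/first 6 > Clinic L/second 2.
Fill Clinic M first block (35 at 21) → 95 left.
Fill Clinic D first block (20 at 20) → 75 left.
Fill Clinic A first block (20 at 19) → 55 left.
Fill Clinic D second block (45 at 14) → 10 left.
Clinic A second at 9: only 10 left, fill 10.
Total = 21×35 + 20×20 + 19×20 + 14×45 + 9×10 = 2235.

2235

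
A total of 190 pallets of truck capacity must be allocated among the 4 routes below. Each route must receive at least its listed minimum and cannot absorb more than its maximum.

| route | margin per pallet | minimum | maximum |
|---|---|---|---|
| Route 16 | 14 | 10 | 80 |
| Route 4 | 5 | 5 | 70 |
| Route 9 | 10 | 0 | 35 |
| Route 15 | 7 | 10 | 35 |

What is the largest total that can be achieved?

1915

Meeting every minimum uses 10+5+0+10 = 25 pallets, leaving 165.
Rank by margin per pallet: Route 16 14 > Route 9 10 > Route 15 7 > Route 4 5.
Give Route 16 70 more to hit its cap of 80 — 95 left.
Route 9: +35 to 35 (cap) — 60 left.
Give Route 15 25 more to hit its cap of 35 — 35 left.
Route 4 has room for 65 more but only 35 remain, so it gets 40.
Total = 14×80 + 5×40 + 10×35 + 7×35 = 1915.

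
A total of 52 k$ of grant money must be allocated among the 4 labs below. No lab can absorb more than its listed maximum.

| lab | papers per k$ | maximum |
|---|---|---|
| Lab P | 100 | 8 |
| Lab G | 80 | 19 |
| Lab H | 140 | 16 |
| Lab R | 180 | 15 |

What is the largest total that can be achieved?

6780

Highest papers per k$ first: Lab R 180 > Lab H 140 > Lab P 100 > Lab G 80.
Lab R takes 15 to reach its cap of 15 → 37 left.
Lab H: +16 to 16 (cap) → 21 left.
Give Lab P 8 to hit its cap of 8 → 13 left.
Only 13 left; Lab G takes them to reach 13.
Total = 100×8 + 80×13 + 140×16 + 180×15 = 6780.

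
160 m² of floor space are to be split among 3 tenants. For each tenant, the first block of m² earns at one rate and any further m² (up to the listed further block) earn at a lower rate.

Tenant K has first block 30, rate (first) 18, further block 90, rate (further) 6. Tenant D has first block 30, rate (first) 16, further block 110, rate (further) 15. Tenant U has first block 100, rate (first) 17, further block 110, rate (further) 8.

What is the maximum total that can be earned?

Order all 6 blocks by rate: Tenant K/first 18 > Tenant U/first 17 > Tenant D/first 16 > Tenant D/second 15 > Tenant U/second 8 > Tenant K/second 6.
Fill Tenant K first block (30 at 18) → 130 left.
Tenant U first at 17: fill all 100 → 30 left.
Tenant D/first (16): +30 → 0 left.
Total = 18×30 + 17×100 + 16×30 = 2720.

2720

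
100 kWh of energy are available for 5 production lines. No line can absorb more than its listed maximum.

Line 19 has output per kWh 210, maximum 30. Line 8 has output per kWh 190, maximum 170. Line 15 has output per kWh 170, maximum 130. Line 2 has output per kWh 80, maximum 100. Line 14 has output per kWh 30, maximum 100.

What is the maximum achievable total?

Order the production lines by output per kWh: Line 19 210 > Line 8 190 > Line 15 170 > Line 2 80 > Line 14 30.
Line 19 takes 30 to reach its cap of 30 ; 70 left.
Line 8: +70 (room for 170) → 70. Pool exhausted.
Total = 210×30 + 190×70 = 19600.

19600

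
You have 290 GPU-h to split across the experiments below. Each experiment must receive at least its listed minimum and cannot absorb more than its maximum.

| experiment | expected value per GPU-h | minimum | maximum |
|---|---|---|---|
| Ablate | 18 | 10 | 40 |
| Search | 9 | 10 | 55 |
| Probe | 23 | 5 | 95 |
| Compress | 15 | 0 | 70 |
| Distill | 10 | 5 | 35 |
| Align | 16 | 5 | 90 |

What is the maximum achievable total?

Meeting every minimum uses 10+10+5+0+5+5 = 35 GPU-h, leaving 255.
Rank by expected value per GPU-h: Probe 23 > Ablate 18 > Align 16 > Compress 15 > Distill 10 > Search 9.
Probe takes 90 more to reach its cap of 95 ; 165 left.
Ablate takes 30 more to reach its cap of 40 ; 135 left.
Align takes 85 more to reach its cap of 90 ; 50 left.
Compress: +50 (room for 70) → 50. Pool exhausted.
Total = 18×40 + 9×10 + 23×95 + 15×50 + 10×5 + 16×90 = 5235.

5235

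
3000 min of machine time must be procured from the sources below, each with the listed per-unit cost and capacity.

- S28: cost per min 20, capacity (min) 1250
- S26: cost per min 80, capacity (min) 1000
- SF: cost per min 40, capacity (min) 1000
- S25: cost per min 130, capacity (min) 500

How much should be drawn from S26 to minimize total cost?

750

Use sources in increasing cost order.
S28 at 20: take all 1250 min ; 1750 still needed.
SF at 40: take all 1000 min ; 750 still needed.
Take 750 from S26 at 80 to finish.
S25: unused.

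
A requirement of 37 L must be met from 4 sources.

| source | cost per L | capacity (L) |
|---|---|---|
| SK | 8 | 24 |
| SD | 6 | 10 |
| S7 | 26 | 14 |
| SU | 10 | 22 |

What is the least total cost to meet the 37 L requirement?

282

Cheapest first:
SD (6): use full 10 ; 27 L to go.
SK at 8: take all 24 L ; 3 still needed.
SU (10): take the remaining 3 ; done.
S7: unused.
Cost = 10×6 + 24×8 + 3×10 = 282.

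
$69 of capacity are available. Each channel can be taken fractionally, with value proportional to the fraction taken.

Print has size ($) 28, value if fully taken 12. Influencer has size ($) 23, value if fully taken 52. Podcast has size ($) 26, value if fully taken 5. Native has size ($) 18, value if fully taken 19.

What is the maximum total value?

Best value per unit of size first: Influencer 52/23≈2.26, Native 19/18≈1.06, Print 12/28≈0.429, Podcast 5/26≈0.192.
Influencer: take in full, 23 $ for value 52 — 46 left.
Take all of Native (18 $, value 19) — 28 $ left.
Print: take in full, 28 $ for value 12 — 0 left.
Total value = 83.

83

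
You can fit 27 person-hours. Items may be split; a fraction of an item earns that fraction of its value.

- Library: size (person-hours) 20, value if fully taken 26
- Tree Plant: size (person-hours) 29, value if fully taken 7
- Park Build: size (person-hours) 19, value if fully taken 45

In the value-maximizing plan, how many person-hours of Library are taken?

Rank by value-to-size ratio: Park Build 45/19≈2.37, Library 26/20≈1.3, Tree Plant 7/29≈0.241.
Take all of Park Build (19 person-hours, value 45) → 8 person-hours left.
Fill the last 8 person-hours with part of Library: 8/20 of it earns 10.4.

8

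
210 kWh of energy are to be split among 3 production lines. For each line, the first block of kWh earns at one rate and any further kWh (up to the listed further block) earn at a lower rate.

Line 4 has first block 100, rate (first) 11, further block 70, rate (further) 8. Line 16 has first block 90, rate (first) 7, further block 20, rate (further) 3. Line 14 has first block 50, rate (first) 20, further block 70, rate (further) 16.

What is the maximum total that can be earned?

3110

Order all 6 blocks by rate: Line 14/T1 20 > Line 14/T2 16 > Line 4/T1 11 > Line 4/T2 8 > Line 16/T1 7 > Line 16/T2 3.
Line 14/T1 (20): +50 ; 160 left.
Fill Line 14 T2 block (70 at 16) ; 90 left.
90 remain; put them into Line 4 T1 at 11.
Total = 20×50 + 16×70 + 11×90 = 3110.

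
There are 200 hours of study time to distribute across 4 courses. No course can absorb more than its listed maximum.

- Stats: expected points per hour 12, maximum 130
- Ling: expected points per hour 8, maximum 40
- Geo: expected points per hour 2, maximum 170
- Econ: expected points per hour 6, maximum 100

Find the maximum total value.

Highest expected points per hour first: Stats 12 > Ling 8 > Econ 6 > Geo 2.
Stats takes 130 to reach its cap of 130 → 70 left.
Give Ling 40 to hit its cap of 40 → 30 left.
Econ has room for 100 but only 30 remain, so it gets 30.
Total = 12×130 + 8×40 + 6×30 = 2060.

2060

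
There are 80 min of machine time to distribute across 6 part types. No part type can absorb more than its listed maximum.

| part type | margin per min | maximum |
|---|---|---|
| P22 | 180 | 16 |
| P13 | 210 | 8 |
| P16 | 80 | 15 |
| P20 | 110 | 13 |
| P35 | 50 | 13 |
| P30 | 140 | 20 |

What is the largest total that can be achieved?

Rank by margin per min: P13 210 > P22 180 > P30 140 > P20 110 > P16 80 > P35 50.
P13: +8 to 8 (cap) ; 72 left.
P22: +16 to 16 (cap) ; 56 left.
P30 takes 20 to reach its cap of 20 ; 36 left.
Give P20 13 to hit its cap of 13 ; 23 left.
P16: +15 to 15 (cap) ; 8 left.
Only 8 left; P35 takes them to reach 8.
Total = 180×16 + 210×8 + 80×15 + 110×13 + 50×8 + 140×20 = 10390.

10390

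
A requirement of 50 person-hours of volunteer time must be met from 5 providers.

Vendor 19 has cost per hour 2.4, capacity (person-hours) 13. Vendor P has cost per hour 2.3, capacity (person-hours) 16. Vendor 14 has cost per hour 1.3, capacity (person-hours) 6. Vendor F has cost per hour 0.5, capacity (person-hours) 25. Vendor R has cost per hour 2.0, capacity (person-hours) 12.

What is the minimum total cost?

Cheapest first:
Vendor F at 0.5: take all 25 person-hours ; 25 still needed.
Vendor 14 at 1.3: take all 6 person-hours ; 19 still needed.
Vendor R (2.0): use full 12 ; 7 person-hours to go.
Take 7 from Vendor P at 2.3 to finish.
Vendor 19: unused.
Cost = 25×0.5 + 6×1.3 + 12×2.0 + 7×2.3 = 60.4.

60.4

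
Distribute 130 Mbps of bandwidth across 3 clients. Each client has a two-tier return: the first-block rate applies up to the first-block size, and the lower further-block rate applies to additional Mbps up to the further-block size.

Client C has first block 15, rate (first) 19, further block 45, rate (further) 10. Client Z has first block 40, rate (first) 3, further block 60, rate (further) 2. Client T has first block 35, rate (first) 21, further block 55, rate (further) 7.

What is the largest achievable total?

Treat each block as its own option and order by rate: Client T/first 21 > Client C/first 19 > Client C/second 10 > Client T/second 7 > Client Z/first 3 > Client Z/second 2.
Client T/first (21): +35 — 95 left.
Fill Client C first block (15 at 19) — 80 left.
Client C/second (10): +45 — 35 left.
Client T second at 7: only 35 left, fill 35.
Total = 21×35 + 19×15 + 10×45 + 7×35 = 1715.

1715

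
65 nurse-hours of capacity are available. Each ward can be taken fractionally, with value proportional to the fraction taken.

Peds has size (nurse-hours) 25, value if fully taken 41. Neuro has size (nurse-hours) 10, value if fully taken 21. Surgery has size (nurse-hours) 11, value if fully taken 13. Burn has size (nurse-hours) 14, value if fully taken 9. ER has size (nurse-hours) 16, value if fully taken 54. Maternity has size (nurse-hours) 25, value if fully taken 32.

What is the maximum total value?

133.92

Sort by value density: ER 54/16≈3.38, Neuro 21/10≈2.1, Peds 41/25≈1.64, Maternity 32/25≈1.28, Surgery 13/11≈1.18, Burn 9/14≈0.643.
All 16 nurse-hours of ER fit (value 54) → 49 remain.
Take all of Neuro (10 nurse-hours, value 21) → 39 nurse-hours left.
Take all of Peds (25 nurse-hours, value 41) → 14 nurse-hours left.
Fill the last 14 nurse-hours with part of Maternity: 14/25 of it earns 17.92.
Total value = 133.92.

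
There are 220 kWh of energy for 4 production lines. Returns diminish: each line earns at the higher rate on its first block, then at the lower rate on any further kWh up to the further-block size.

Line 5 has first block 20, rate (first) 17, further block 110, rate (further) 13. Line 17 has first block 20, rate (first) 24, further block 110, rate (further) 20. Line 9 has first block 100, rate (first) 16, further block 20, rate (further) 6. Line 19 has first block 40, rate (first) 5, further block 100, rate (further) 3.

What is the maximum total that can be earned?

Order all 8 blocks by rate: Line 17/first 24 > Line 17/second 20 > Line 5/first 17 > Line 9/first 16 > Line 5/second 13 > Line 9/second 6 > Line 19/first 5 > Line 19/second 3.
Fill Line 17 first block (20 at 24) — 200 left.
Line 17/second (20): +110 — 90 left.
Fill Line 5 first block (20 at 17) — 70 left.
70 remain; put them into Line 9 first at 16.
Total = 24×20 + 20×110 + 17×20 + 16×70 = 4140.

4140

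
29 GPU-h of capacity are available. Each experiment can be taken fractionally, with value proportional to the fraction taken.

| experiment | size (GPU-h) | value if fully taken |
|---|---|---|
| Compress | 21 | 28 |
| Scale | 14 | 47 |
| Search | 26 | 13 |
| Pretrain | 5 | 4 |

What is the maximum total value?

67

Best value per unit of size first: Scale 47/14≈3.36, Compress 28/21≈1.33, Pretrain 4/5≈0.8, Search 13/26≈0.5.
All 14 GPU-h of Scale fit (value 47) — 15 remain.
15 GPU-h left: a 15/21 share of Compress gives 28×15/21 = 20.
Total value = 67.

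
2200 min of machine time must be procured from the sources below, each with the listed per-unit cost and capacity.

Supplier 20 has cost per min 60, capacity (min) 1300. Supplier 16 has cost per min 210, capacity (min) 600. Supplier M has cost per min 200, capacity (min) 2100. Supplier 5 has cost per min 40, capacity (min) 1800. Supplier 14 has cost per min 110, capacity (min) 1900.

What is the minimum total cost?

Fill from the cheapest source first.
Supplier 5 at 40: take all 1800 min → 400 still needed.
Take 400 from Supplier 20 at 60 to finish.
Supplier 14, Supplier M, Supplier 16: unused.
Cost = 1800×40 + 400×60 = 96000.

96000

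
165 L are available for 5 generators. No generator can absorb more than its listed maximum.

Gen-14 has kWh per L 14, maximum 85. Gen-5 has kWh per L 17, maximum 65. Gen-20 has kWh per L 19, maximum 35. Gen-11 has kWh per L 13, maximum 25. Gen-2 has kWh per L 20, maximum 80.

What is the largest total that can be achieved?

3115

Rank by kWh per L: Gen-2 20 > Gen-20 19 > Gen-5 17 > Gen-14 14 > Gen-11 13.
Gen-2: +80 to 80 (cap) → 85 left.
Give Gen-20 35 to hit its cap of 35 → 50 left.
Only 50 left; Gen-5 takes them to reach 50.
Total = 17×50 + 19×35 + 20×80 = 3115.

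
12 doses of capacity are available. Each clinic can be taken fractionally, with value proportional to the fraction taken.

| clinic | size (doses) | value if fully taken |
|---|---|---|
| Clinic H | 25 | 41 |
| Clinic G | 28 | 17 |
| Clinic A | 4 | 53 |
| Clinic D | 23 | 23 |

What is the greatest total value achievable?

66.12

Sort by value density: Clinic A 53/4≈13.2, Clinic H 41/25≈1.64, Clinic D 23/23≈1, Clinic G 17/28≈0.607.
All 4 doses of Clinic A fit (value 53) — 8 remain.
Only 8 doses remain; take 8/25 of Clinic H for value 41×8/25 = 13.12.
Total value = 66.12.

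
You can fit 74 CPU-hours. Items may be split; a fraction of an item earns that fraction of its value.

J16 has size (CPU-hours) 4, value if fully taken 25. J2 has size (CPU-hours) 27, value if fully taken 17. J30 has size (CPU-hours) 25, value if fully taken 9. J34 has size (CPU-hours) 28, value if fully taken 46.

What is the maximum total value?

93.4

Rank by value-to-size ratio: J16 25/4≈6.25, J34 46/28≈1.64, J2 17/27≈0.63, J30 9/25≈0.36.
Take all of J16 (4 CPU-hours, value 25) — 70 CPU-hours left.
J34: take in full, 28 CPU-hours for value 46 — 42 left.
Take all of J2 (27 CPU-hours, value 17) — 15 CPU-hours left.
15 CPU-hours left: a 15/25 share of J30 gives 9×15/25 = 5.4.
Total value = 93.4.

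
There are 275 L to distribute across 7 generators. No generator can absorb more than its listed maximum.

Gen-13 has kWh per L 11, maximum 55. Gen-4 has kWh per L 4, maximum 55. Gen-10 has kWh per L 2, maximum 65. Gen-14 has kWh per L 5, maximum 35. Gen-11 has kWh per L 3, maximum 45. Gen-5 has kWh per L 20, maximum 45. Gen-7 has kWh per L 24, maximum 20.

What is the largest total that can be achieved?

2555

Rank by kWh per L: Gen-7 24 > Gen-5 20 > Gen-13 11 > Gen-14 5 > Gen-4 4 > Gen-11 3 > Gen-10 2.
Give Gen-7 20 to hit its cap of 20 ; 255 left.
Gen-5: +45 to 45 (cap) ; 210 left.
Gen-13: +55 to 55 (cap) ; 155 left.
Gen-14 takes 35 to reach its cap of 35 ; 120 left.
Gen-4 takes 55 to reach its cap of 55 ; 65 left.
Gen-11 takes 45 to reach its cap of 45 ; 20 left.
Gen-10 has room for 65 but only 20 remain, so it gets 20.
Total = 11×55 + 4×55 + 2×20 + 5×35 + 3×45 + 20×45 + 24×20 = 2555.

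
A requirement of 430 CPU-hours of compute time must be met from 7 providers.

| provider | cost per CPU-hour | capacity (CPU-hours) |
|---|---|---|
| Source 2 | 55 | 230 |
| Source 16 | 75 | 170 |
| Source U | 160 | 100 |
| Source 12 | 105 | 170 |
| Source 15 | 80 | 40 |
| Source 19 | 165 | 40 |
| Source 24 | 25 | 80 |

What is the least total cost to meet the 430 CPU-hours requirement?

Cheapest first:
Source 24 at 25: take all 80 CPU-hours → 350 still needed.
Take 230 from Source 2 at 55 → need 120 more.
Take 120 from Source 16 at 75 to finish.
Source 15, Source 12, Source U, Source 19: unused.
Cost = 80×25 + 230×55 + 120×75 = 23650.

23650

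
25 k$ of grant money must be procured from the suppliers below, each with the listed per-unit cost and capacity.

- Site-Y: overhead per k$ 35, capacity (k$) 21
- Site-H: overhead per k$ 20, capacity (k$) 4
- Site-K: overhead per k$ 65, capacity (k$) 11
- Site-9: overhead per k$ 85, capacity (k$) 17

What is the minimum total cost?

Use suppliers in increasing cost order.
Site-H (20): use full 4 ; 21 k$ to go.
Site-Y (35): use full 21 ; 0 k$ to go.
Site-K, Site-9: unused.
Cost = 4×20 + 21×35 = 815.

815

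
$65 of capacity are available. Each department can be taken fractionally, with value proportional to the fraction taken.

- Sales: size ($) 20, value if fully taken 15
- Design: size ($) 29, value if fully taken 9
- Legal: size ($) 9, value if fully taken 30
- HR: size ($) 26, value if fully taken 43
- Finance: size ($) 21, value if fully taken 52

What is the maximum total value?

Rank by value-to-size ratio: Legal 30/9≈3.33, Finance 52/21≈2.48, HR 43/26≈1.65, Sales 15/20≈0.75, Design 9/29≈0.31.
Take all of Legal (9 $, value 30) ; 56 $ left.
Take all of Finance (21 $, value 52) ; 35 $ left.
HR: take in full, 26 $ for value 43 ; 9 left.
Fill the last 9 $ with part of Sales: 9/20 of it earns 6.75.
Total value = 131.75.

131.75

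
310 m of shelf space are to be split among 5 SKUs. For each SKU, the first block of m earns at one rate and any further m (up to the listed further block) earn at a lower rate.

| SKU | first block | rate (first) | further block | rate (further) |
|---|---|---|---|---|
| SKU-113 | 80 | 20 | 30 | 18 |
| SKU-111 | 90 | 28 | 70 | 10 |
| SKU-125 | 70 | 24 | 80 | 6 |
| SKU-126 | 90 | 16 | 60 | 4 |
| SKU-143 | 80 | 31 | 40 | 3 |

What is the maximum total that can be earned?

8080

Order all 10 blocks by rate: SKU-143/first 31 > SKU-111/first 28 > SKU-125/first 24 > SKU-113/first 20 > SKU-113/second 18 > SKU-126/first 16 > SKU-111/second 10 > SKU-125/second 6 > SKU-126/second 4 > SKU-143/second 3.
Fill SKU-143 first block (80 at 31) — 230 left.
Fill SKU-111 first block (90 at 28) — 140 left.
Fill SKU-125 first block (70 at 24) — 70 left.
70 remain; put them into SKU-113 first at 20.
Total = 31×80 + 28×90 + 24×70 + 20×70 = 8080.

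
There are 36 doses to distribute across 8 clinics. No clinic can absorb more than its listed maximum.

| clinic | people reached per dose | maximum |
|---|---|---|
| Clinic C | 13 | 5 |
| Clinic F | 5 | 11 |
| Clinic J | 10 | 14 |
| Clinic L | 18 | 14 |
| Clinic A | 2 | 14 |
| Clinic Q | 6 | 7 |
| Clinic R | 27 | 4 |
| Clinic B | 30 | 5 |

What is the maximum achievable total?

655

Highest people reached per dose first: Clinic B 30 > Clinic R 27 > Clinic L 18 > Clinic C 13 > Clinic J 10 > Clinic Q 6 > Clinic F 5 > Clinic A 2.
Clinic B takes 5 to reach its cap of 5 ; 31 left.
Give Clinic R 4 to hit its cap of 4 ; 27 left.
Give Clinic L 14 to hit its cap of 14 ; 13 left.
Give Clinic C 5 to hit its cap of 5 ; 8 left.
Only 8 left; Clinic J takes them to reach 8.
Total = 13×5 + 10×8 + 18×14 + 27×4 + 30×5 = 655.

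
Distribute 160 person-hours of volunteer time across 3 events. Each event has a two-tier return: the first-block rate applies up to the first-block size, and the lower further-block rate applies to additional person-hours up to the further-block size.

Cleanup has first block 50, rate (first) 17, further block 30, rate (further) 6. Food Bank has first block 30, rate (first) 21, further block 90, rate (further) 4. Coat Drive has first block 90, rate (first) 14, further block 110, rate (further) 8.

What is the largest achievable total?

2600

Order all 6 blocks by rate: Food Bank/first 21 > Cleanup/first 17 > Coat Drive/first 14 > Coat Drive/second 8 > Cleanup/second 6 > Food Bank/second 4.
Food Bank/first (21): +30 → 130 left.
Fill Cleanup first block (50 at 17) → 80 left.
80 remain; put them into Coat Drive first at 14.
Total = 21×30 + 17×50 + 14×80 = 2600.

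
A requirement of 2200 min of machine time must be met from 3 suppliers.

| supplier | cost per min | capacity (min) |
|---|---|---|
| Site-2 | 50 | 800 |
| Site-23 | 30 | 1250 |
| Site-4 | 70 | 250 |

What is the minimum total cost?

Cheapest first:
Take 1250 from Site-23 at 30 → need 950 more.
Site-2 (50): use full 800 → 150 min to go.
Site-4 at 70: take 150 of its 250 → requirement met.
Cost = 1250×30 + 800×50 + 150×70 = 88000.

88000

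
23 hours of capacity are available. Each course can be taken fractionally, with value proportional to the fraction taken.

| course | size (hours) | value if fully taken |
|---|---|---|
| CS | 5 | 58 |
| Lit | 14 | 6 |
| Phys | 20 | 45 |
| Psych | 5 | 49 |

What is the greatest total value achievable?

Sort by value density: CS 58/5≈11.6, Psych 49/5≈9.8, Phys 45/20≈2.25, Lit 6/14≈0.429.
CS: take in full, 5 hours for value 58 — 18 left.
Psych: take in full, 5 hours for value 49 — 13 left.
13 hours left: a 13/20 share of Phys gives 45×13/20 = 29.25.
Total value = 136.25.

136.25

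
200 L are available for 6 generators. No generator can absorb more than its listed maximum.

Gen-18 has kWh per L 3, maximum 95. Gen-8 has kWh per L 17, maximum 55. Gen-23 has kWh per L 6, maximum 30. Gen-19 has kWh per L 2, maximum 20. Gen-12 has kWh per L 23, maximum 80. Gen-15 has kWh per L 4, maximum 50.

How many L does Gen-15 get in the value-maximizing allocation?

Order the generators by kWh per L: Gen-12 23 > Gen-8 17 > Gen-23 6 > Gen-15 4 > Gen-18 3 > Gen-19 2.
Gen-12: +80 to 80 (cap) ; 120 left.
Give Gen-8 55 to hit its cap of 55 ; 65 left.
Give Gen-23 30 to hit its cap of 30 ; 35 left.
Only 35 left; Gen-15 takes them to reach 35.

35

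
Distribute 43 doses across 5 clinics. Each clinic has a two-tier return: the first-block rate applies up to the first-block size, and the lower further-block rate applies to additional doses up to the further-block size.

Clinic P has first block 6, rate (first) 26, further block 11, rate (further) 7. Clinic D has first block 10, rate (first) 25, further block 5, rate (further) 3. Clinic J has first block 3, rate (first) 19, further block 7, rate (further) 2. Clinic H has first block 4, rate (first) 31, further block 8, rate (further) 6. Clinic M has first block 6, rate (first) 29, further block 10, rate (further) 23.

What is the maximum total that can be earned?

1019

Order all 10 blocks by rate: Clinic H/first 31 > Clinic M/first 29 > Clinic P/first 26 > Clinic D/first 25 > Clinic M/second 23 > Clinic J/first 19 > Clinic P/second 7 > Clinic H/second 6 > Clinic D/second 3 > Clinic J/second 2.
Clinic H/first (31): +4 → 39 left.
Clinic M first at 29: fill all 6 → 33 left.
Fill Clinic P first block (6 at 26) → 27 left.
Clinic D/first (25): +10 → 17 left.
Fill Clinic M second block (10 at 23) → 7 left.
Fill Clinic J first block (3 at 19) → 4 left.
4 remain; put them into Clinic P second at 7.
Total = 31×4 + 29×6 + 26×6 + 25×10 + 23×10 + 19×3 + 7×4 = 1019.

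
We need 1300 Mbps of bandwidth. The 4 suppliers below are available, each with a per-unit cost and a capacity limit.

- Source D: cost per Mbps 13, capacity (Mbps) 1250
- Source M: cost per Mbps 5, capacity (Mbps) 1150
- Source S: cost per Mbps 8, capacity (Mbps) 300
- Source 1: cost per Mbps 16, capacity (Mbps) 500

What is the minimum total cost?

6950

Cheapest first:
Take 1150 from Source M at 5 ; need 150 more.
Take 150 from Source S at 8 to finish.
Source D, Source 1: unused.
Cost = 1150×5 + 150×8 = 6950.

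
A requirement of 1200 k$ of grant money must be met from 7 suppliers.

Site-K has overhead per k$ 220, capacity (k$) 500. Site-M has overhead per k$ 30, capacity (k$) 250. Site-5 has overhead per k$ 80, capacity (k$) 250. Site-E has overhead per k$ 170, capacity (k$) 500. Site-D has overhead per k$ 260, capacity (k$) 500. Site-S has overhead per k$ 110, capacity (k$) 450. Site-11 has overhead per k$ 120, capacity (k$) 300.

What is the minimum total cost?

107000

Fill from the cheapest supplier first.
Site-M at 30: take all 250 k$ ; 950 still needed.
Site-5 (80): use full 250 ; 700 k$ to go.
Site-S (110): use full 450 ; 250 k$ to go.
Site-11 (120): take the remaining 250 ; done.
Site-E, Site-K, Site-D: unused.
Cost = 250×30 + 250×80 + 450×110 + 250×120 = 107000.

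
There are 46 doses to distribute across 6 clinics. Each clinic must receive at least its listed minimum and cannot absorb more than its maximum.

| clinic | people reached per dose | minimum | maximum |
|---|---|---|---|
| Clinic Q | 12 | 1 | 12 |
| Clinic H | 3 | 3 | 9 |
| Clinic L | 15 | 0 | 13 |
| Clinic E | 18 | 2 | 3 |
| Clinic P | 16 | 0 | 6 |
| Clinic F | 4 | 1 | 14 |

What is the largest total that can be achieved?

Meeting every minimum uses 1+3+0+2+0+1 = 7 doses, leaving 39.
Highest people reached per dose first: Clinic E 18 > Clinic P 16 > Clinic L 15 > Clinic Q 12 > Clinic F 4 > Clinic H 3.
Give Clinic E 1 more to hit its cap of 3 — 38 left.
Clinic P: +6 to 6 (cap) — 32 left.
Clinic L takes 13 more to reach its cap of 13 — 19 left.
Clinic Q takes 11 more to reach its cap of 12 — 8 left.
Clinic F has room for 13 more but only 8 remain, so it gets 9.
Total = 12×12 + 3×3 + 15×13 + 18×3 + 16×6 + 4×9 = 534.

534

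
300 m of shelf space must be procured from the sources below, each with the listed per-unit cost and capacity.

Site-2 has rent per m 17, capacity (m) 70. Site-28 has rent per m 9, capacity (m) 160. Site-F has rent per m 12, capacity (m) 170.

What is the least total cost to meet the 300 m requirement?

3120

Cheapest first:
Take 160 from Site-28 at 9 — need 140 more.
Site-F (12): take the remaining 140 — done.
Site-2: unused.
Cost = 160×9 + 140×12 = 3120.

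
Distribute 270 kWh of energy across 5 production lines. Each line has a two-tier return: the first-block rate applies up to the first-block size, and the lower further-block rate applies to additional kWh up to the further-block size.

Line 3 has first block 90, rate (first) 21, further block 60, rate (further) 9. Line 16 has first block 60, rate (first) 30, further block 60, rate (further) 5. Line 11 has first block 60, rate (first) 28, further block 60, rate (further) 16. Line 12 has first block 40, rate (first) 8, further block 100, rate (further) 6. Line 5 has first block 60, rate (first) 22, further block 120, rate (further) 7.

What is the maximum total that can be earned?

Treat each block as its own option and order by rate: Line 16/first 30 > Line 11/first 28 > Line 5/first 22 > Line 3/first 21 > Line 11/second 16 > Line 3/second 9 > Line 12/first 8 > Line 5/second 7 > Line 12/second 6 > Line 16/second 5.
Line 16 first at 30: fill all 60 → 210 left.
Fill Line 11 first block (60 at 28) → 150 left.
Line 5 first at 22: fill all 60 → 90 left.
Line 3 first at 21: fill all 90 → 0 left.
Total = 30×60 + 28×60 + 22×60 + 21×90 = 6690.

6690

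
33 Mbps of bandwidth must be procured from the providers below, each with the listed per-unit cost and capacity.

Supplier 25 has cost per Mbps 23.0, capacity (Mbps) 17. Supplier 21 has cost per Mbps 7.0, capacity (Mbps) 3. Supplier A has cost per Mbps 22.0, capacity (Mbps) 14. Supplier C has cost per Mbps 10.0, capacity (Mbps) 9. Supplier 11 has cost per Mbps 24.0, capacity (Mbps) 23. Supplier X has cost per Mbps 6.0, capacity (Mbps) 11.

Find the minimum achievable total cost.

397

Cheapest first:
Supplier X (6.0): use full 11 — 22 Mbps to go.
Supplier 21 at 7.0: take all 3 Mbps — 19 still needed.
Supplier C at 10.0: take all 9 Mbps — 10 still needed.
Supplier A (22.0): take the remaining 10 — done.
Supplier 25, Supplier 11: unused.
Cost = 11×6.0 + 3×7.0 + 9×10.0 + 10×22.0 = 397.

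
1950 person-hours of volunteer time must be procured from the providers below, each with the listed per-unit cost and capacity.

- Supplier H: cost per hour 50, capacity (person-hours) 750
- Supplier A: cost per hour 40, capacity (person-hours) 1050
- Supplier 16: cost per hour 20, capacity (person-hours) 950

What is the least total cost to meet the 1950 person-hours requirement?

59000

Fill from the cheapest provider first.
Supplier 16 at 20: take all 950 person-hours ; 1000 still needed.
Take 1000 from Supplier A at 40 to finish.
Supplier H: unused.
Cost = 950×20 + 1000×40 = 59000.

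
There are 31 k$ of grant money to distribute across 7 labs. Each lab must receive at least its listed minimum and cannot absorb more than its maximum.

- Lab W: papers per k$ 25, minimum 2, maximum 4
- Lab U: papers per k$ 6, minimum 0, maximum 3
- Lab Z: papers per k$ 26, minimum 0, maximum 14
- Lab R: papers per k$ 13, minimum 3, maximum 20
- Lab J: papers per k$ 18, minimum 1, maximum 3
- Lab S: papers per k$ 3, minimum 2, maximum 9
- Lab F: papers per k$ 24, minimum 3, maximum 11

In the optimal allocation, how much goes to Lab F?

7

Meeting every minimum uses 2+0+0+3+1+2+3 = 11 k$, leaving 20.
Order the labs by papers per k$: Lab Z 26 > Lab W 25 > Lab F 24 > Lab J 18 > Lab R 13 > Lab U 6 > Lab S 3.
Lab Z: +14 to 14 (cap) ; 6 left.
Give Lab W 2 more to hit its cap of 4 ; 4 left.
Lab F: +4 (room for 8) → 7. Pool exhausted.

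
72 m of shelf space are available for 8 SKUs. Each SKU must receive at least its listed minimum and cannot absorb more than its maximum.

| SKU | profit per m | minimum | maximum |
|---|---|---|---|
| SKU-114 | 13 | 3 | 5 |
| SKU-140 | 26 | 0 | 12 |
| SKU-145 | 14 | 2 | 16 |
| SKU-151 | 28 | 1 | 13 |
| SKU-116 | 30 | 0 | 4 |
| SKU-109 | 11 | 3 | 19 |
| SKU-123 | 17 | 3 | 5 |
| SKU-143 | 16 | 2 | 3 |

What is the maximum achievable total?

Meeting every minimum uses 3+0+2+1+0+3+3+2 = 14 m, leaving 58.
Order the SKUs by profit per m: SKU-116 30 > SKU-151 28 > SKU-140 26 > SKU-123 17 > SKU-143 16 > SKU-145 14 > SKU-114 13 > SKU-109 11.
Give SKU-116 4 more to hit its cap of 4 — 54 left.
SKU-151 takes 12 more to reach its cap of 13 — 42 left.
Give SKU-140 12 more to hit its cap of 12 — 30 left.
Give SKU-123 2 more to hit its cap of 5 — 28 left.
Give SKU-143 1 more to hit its cap of 3 — 27 left.
SKU-145 takes 14 more to reach its cap of 16 — 13 left.
SKU-114: +2 to 5 (cap) — 11 left.
SKU-109: +11 (room for 16) → 14. Pool exhausted.
Total = 13×5 + 26×12 + 14×16 + 28×13 + 30×4 + 11×14 + 17×5 + 16×3 = 1372.

1372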